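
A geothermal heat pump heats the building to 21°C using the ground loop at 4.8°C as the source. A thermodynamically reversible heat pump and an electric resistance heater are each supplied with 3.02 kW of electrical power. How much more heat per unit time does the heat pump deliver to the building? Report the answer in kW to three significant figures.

51.8 kW

In absolute terms T_C = 277.95 K and T_H = 294.15 K, so ΔT = 16.20 K.
COP_Carnot = T_H/ΔT = 294.15/16.20 = 18.16.
The heat pump delivers Q̇_H = COP × Ẇ = 54.84 kW; the resistance heater delivers Ẇ = 3.020 kW.
Extra = (COP − 1)·Ẇ = 51.82 kW.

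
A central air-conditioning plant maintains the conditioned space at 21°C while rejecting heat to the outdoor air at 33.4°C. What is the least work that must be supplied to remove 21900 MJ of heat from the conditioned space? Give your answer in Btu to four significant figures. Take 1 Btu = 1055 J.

875100 Btu

In absolute terms T_C = 294.15 K and T_H = 306.55 K, so ΔT = 12.40 K.
The reversible limit is COP_R = T_C/ΔT = 23.72, so W_min = Q_C/COP = Q_C·ΔT/T_C.
W_min = 21900 × 12.40/294.15 = 923.2 MJ = 875100 Btu.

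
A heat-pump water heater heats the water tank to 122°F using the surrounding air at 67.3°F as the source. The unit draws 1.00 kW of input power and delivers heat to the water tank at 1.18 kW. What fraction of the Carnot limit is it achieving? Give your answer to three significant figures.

0.111

COP_actual = Q̇_H/Ẇ = 1.180/1.000 = 1.180.
In absolute terms T_C = 292.76 K and T_H = 323.15 K, so ΔT = 30.39 K.
COP_Carnot = T_H/ΔT = 323.15/30.39 = 10.63.
η_II = COP_actual/COP_Carnot = 1.180/10.63 = 0.1110.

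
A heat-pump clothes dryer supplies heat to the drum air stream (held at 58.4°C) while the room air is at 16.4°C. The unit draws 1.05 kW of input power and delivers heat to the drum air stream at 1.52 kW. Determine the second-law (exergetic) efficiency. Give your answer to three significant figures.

0.183

COP_actual = Q̇_H/Ẇ = 1.520/1.050 = 1.448.
In absolute terms T_C = 289.55 K and T_H = 331.55 K, so ΔT = 42.00 K.
COP_Carnot = T_H/ΔT = 331.55/42.00 = 7.894.
η_II = COP_actual/COP_Carnot = 1.448/7.894 = 0.1834.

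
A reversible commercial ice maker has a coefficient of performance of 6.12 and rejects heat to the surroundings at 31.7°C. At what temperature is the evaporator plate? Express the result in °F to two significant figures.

For a Carnot refrigerator COP_R = T_C/(T_H − T_C), so T_C = COP·T_H/(1 + COP).
With T_H = 304.85 K, T_C = 6.12 × 304.85/7.120 = 262.03 K.
Converting, 262.03 K = 11.99°F.

12 °F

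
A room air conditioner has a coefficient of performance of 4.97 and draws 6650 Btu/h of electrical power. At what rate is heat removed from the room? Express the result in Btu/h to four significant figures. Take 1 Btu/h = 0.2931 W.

33050 Btu/h

Q̇_C = COP × Ẇ = 4.97 × 6650 = 33050 Btu/h.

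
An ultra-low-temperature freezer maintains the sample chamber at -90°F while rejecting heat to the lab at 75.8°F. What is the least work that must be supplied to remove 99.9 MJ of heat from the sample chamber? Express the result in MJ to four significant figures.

44.81 MJ

In absolute terms T_C = 205.37 K and T_H = 297.48 K, so ΔT = 92.11 K.
The reversible limit is COP_R = T_C/ΔT = 2.230, so W_min = Q_C/COP = Q_C·ΔT/T_C.
W_min = 99.90 × 92.11/205.37 = 44.81 MJ.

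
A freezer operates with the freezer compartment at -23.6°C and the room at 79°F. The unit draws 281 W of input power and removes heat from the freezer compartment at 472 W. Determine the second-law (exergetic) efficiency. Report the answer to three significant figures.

0.335

COP_actual = Q̇_C/Ẇ = 472.0/281.0 = 1.680.
In absolute terms T_C = 249.55 K and T_H = 299.26 K, so ΔT = 49.71 K.
COP_Carnot = T_C/ΔT = 249.55/49.71 = 5.020.
η_II = COP_actual/COP_Carnot = 1.680/5.020 = 0.3346.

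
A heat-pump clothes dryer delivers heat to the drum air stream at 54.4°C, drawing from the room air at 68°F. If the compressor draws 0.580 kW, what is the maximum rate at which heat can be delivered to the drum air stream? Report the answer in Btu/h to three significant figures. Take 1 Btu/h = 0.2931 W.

18800 Btu/h

In absolute terms T_C = 293.15 K and T_H = 327.55 K, so ΔT = 34.40 K.
COP_Carnot = T_H/ΔT = 327.55/34.40 = 9.522.
Q̇_max = COP_Carnot × Ẇ = 9.522 × 0.5800 kW = 5.523 kW = 18840 Btu/h.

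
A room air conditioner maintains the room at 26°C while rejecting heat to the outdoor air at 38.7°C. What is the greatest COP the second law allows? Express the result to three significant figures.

In absolute terms T_C = 299.15 K and T_H = 311.85 K, so ΔT = 12.70 K.
For a reversible cycle, COP_Carnot = T_C/ΔT = 299.15/12.70 = 23.56.

23.6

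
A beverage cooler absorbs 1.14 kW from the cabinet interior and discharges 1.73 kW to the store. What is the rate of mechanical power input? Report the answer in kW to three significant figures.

For a cyclic device the first law requires Q̇_H = Q̇_C + Ẇ.
Ẇ = Q̇_H − Q̇_C = 0.5900 kW.

0.590 kW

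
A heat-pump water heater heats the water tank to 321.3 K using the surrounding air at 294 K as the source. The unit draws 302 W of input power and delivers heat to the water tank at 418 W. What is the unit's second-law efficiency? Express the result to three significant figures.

COP_actual = Q̇_H/Ẇ = 418.0/302.0 = 1.384.
The reservoir spacing is ΔT = 321.3 − 294 = 27.30 K.
COP_Carnot = T_H/ΔT = 321.30/27.30 = 11.77.
η_II = COP_actual/COP_Carnot = 1.384/11.77 = 0.1176.

0.118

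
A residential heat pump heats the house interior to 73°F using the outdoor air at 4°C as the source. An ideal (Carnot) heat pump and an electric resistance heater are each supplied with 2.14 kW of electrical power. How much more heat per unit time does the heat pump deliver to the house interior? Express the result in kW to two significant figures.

32 kW

In absolute terms T_C = 277.15 K and T_H = 295.93 K, so ΔT = 18.78 K.
COP_Carnot = T_H/ΔT = 295.93/18.78 = 15.76.
The heat pump delivers Q̇_H = COP × Ẇ = 33.73 kW; the resistance heater delivers Ẇ = 2.140 kW.
Extra = (COP − 1)·Ẇ = 31.59 kW.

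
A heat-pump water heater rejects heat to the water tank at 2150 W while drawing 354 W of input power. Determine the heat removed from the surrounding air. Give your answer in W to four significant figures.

1796 W

For a cyclic device the first law requires Q̇_H = Q̇_C + Ẇ.
Q̇_C = Q̇_H − Ẇ = 1796 W.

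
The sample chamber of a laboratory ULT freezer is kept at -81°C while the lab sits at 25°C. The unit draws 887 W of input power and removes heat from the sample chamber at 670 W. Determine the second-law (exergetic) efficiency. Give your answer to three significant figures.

COP_actual = Q̇_C/Ẇ = 670.0/887.0 = 0.7554.
In absolute terms T_C = 192.15 K and T_H = 298.15 K, so ΔT = 106.0 K.
COP_Carnot = T_C/ΔT = 192.15/106.0 = 1.813.
η_II = COP_actual/COP_Carnot = 0.7554/1.813 = 0.4167.

0.417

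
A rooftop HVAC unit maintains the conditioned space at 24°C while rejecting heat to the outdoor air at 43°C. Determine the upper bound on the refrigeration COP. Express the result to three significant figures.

In absolute terms T_C = 297.15 K and T_H = 316.15 K, so ΔT = 19.00 K.
For a reversible cycle, COP_Carnot = T_C/ΔT = 297.15/19.00 = 15.64.

15.6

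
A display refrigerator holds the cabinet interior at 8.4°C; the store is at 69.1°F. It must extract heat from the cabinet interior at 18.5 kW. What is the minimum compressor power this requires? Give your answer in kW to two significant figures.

In absolute terms T_C = 281.55 K and T_H = 293.76 K, so ΔT = 12.21 K.
COP_Carnot = T_C/ΔT = 281.55/12.21 = 23.06.
Ẇ_min = Q̇/COP_Carnot = 18.50/23.06 = 0.8024 kW.

0.80 kW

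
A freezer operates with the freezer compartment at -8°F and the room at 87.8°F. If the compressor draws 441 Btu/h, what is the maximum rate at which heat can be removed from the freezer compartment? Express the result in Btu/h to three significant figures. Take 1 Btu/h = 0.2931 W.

2080 Btu/h

In absolute terms T_C = 250.93 K and T_H = 304.15 K, so ΔT = 53.22 K.
COP_Carnot = T_C/ΔT = 250.93/53.22 = 4.715.
Q̇_max = COP_Carnot × Ẇ = 4.715 × 441.0 Btu/h = 2079 Btu/h.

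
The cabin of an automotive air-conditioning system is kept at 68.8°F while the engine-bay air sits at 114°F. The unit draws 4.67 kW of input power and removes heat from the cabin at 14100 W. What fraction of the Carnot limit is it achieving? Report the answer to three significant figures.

Converting, Q̇_C = 14100 W = 14.10 kW, so COP_actual = Q̇_C/Ẇ = 14.10/4.670 = 3.019.
In absolute terms T_C = 293.59 K and T_H = 318.71 K, so ΔT = 25.11 K.
COP_Carnot = T_C/ΔT = 293.59/25.11 = 11.69.
η_II = COP_actual/COP_Carnot = 3.019/11.69 = 0.2582.

0.258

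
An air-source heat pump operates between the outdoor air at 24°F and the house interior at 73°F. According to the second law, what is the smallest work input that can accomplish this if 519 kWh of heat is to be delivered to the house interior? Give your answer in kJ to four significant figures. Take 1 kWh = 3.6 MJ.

171900 kJ

In absolute terms T_C = 268.71 K and T_H = 295.93 K, so ΔT = 27.22 K.
The reversible limit is COP_HP = T_H/ΔT = 10.87, so W_min = Q_H/COP = Q_H·ΔT/T_H.
W_min = 519.0 × 27.22/295.93 = 47.74 kWh = 171900 kJ.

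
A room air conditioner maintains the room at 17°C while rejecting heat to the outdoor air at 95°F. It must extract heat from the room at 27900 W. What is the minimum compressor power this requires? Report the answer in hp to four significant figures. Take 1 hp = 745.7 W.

2.321 hp

In absolute terms T_C = 290.15 K and T_H = 308.15 K, so ΔT = 18.00 K.
COP_Carnot = T_C/ΔT = 290.15/18.00 = 16.12.
Ẇ_min = Q̇/COP_Carnot = 27900/16.12 = 1731 W = 2.321 hp.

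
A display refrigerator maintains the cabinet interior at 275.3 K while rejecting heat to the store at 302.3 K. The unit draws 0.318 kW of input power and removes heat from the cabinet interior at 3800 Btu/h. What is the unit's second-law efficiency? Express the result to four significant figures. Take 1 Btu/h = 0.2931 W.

0.3435

Converting, Q̇_C = 3800 Btu/h = 1.114 kW, so COP_actual = Q̇_C/Ẇ = 1.114/0.3180 = 3.502.
The reservoir spacing is ΔT = 302.3 − 275.3 = 27.00 K.
COP_Carnot = T_C/ΔT = 275.30/27.00 = 10.20.
η_II = COP_actual/COP_Carnot = 3.502/10.20 = 0.3435.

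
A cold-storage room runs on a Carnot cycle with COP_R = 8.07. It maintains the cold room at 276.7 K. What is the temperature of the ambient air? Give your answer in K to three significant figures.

COP_R = T_C/(T_H − T_C) gives T_H − T_C = T_C/COP.
With T_C = 276.70 K, T_H = 276.70 × (1 + 1/8.07) = 310.99 K.

311 K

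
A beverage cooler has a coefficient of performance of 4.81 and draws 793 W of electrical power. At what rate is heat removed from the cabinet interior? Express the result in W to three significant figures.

Q̇_C = COP × Ẇ = 4.81 × 793.0 = 3814 W.

3810 W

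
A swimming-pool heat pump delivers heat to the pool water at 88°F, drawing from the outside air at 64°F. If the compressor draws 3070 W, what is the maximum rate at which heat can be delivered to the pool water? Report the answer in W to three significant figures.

70100 W

In absolute terms T_C = 290.93 K and T_H = 304.26 K, so ΔT = 13.33 K.
COP_Carnot = T_H/ΔT = 304.26/13.33 = 22.82.
Q̇_max = COP_Carnot × Ẇ = 22.82 × 3070 W = 70060 W.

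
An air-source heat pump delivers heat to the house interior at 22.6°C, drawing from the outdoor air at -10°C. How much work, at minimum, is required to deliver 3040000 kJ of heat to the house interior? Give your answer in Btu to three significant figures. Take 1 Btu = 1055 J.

In absolute terms T_C = 263.15 K and T_H = 295.75 K, so ΔT = 32.60 K.
The reversible limit is COP_HP = T_H/ΔT = 9.072, so W_min = Q_H/COP = Q_H·ΔT/T_H.
W_min = 3040000 × 32.60/295.75 = 335100 kJ = 317600 Btu.

318000 Btu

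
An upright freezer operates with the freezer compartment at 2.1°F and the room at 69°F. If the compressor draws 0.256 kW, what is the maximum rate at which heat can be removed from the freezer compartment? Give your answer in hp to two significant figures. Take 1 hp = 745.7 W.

In absolute terms T_C = 256.54 K and T_H = 293.71 K, so ΔT = 37.17 K.
COP_Carnot = T_C/ΔT = 256.54/37.17 = 6.902.
Q̇_max = COP_Carnot × Ẇ = 6.902 × 0.2560 kW = 1.767 kW = 2.370 hp.

2.4 hp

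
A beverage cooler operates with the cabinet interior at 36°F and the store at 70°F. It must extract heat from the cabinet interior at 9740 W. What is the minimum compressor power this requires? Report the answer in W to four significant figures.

In absolute terms T_C = 275.37 K and T_H = 294.26 K, so ΔT = 18.89 K.
COP_Carnot = T_C/ΔT = 275.37/18.89 = 14.58.
Ẇ_min = Q̇/COP_Carnot = 9740/14.58 = 668.1 W.

668.1 W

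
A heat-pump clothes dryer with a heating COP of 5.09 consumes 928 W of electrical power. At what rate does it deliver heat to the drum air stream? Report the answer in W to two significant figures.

Q̇_H = COP_HP × Ẇ = 5.09 × 928.0 = 4724 W.

4700 W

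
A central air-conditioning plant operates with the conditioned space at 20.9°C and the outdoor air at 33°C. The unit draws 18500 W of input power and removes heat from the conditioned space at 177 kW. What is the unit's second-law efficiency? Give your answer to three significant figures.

0.394

Converting, Q̇_C = 177.0 kW = 177000 W, so COP_actual = Q̇_C/Ẇ = 177000/18500 = 9.568.
In absolute terms T_C = 294.05 K and T_H = 306.15 K, so ΔT = 12.10 K.
COP_Carnot = T_C/ΔT = 294.05/12.10 = 24.30.
η_II = COP_actual/COP_Carnot = 9.568/24.30 = 0.3937.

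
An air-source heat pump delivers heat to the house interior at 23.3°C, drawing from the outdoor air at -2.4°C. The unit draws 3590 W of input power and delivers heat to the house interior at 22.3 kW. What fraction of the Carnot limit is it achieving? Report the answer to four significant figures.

0.5385

Converting, Q̇_H = 22.30 kW = 22300 W, so COP_actual = Q̇_H/Ẇ = 22300/3590 = 6.212.
In absolute terms T_C = 270.75 K and T_H = 296.45 K, so ΔT = 25.70 K.
COP_Carnot = T_H/ΔT = 296.45/25.70 = 11.54.
η_II = COP_actual/COP_Carnot = 6.212/11.54 = 0.5385.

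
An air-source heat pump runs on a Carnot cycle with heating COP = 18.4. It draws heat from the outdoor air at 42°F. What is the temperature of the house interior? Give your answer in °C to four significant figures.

COP_HP = T_H/(T_H − T_C) rearranges to T_H = COP·T_C/(COP − 1).
With T_C = 278.71 K, T_H = 18.4 × 278.71/17.40 = 294.72 K.
Converting, 294.72 K = 21.57°C.

21.57 °C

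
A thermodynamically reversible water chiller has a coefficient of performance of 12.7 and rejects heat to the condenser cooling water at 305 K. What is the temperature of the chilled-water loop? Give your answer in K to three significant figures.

For a Carnot refrigerator COP_R = T_C/(T_H − T_C), so T_C = COP·T_H/(1 + COP).
With T_H = 305.00 K, T_C = 12.7 × 305.00/13.70 = 282.74 K.

283 K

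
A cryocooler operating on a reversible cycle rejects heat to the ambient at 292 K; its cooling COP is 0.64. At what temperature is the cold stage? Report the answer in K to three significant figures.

114 K

For a Carnot refrigerator COP_R = T_C/(T_H − T_C), so T_C = COP·T_H/(1 + COP).
With T_H = 292.00 K, T_C = 0.64 × 292.00/1.640 = 113.95 K.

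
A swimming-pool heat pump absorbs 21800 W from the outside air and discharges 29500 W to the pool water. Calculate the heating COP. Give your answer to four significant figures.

The first law gives Q̇_H = Q̇_C + Ẇ, so the three rates are Q̇_C = 21800, Q̇_H = 29500, Ẇ = 7700 W.
COP_HP = Q̇_H/Ẇ = 29500/7700 = 3.831.

3.831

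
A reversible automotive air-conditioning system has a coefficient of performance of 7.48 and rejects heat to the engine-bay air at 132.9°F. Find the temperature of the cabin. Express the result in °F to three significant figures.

63.0 °F

For a Carnot refrigerator COP_R = T_C/(T_H − T_C), so T_C = COP·T_H/(1 + COP).
With T_H = 329.21 K, T_C = 7.48 × 329.21/8.480 = 290.38 K.
Converting, 290.38 K = 63.02°F.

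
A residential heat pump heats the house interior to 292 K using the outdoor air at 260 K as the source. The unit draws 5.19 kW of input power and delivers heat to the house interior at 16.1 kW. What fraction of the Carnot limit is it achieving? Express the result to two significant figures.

COP_actual = Q̇_H/Ẇ = 16.10/5.190 = 3.102.
The reservoir spacing is ΔT = 292 − 260 = 32.00 K.
COP_Carnot = T_H/ΔT = 292.00/32.00 = 9.125.
η_II = COP_actual/COP_Carnot = 3.102/9.125 = 0.3400.

0.34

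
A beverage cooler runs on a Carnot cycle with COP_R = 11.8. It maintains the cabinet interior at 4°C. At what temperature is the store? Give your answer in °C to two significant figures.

COP_R = T_C/(T_H − T_C) gives T_H − T_C = T_C/COP.
With T_C = 277.15 K, T_H = 277.15 × (1 + 1/11.8) = 300.64 K.
Converting, 300.64 K = 27.49°C.

27 °C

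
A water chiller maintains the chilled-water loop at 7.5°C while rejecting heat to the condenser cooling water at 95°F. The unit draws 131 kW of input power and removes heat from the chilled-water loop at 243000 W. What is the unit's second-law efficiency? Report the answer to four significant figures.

Converting, Q̇_C = 243000 W = 243.0 kW, so COP_actual = Q̇_C/Ẇ = 243.0/131.0 = 1.855.
In absolute terms T_C = 280.65 K and T_H = 308.15 K, so ΔT = 27.50 K.
COP_Carnot = T_C/ΔT = 280.65/27.50 = 10.21.
η_II = COP_actual/COP_Carnot = 1.855/10.21 = 0.1818.

0.1818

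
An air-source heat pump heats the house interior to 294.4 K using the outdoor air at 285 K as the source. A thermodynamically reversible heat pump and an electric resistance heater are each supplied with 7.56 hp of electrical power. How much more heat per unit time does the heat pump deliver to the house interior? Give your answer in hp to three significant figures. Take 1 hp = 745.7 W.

229 hp

The reservoir spacing is ΔT = 294.4 − 285 = 9.400 K.
COP_Carnot = T_H/ΔT = 294.40/9.400 = 31.32.
The heat pump delivers Q̇_H = COP × Ẇ = 236.8 hp; the resistance heater delivers Ẇ = 7.560 hp.
Extra = (COP − 1)·Ẇ = 229.2 hp.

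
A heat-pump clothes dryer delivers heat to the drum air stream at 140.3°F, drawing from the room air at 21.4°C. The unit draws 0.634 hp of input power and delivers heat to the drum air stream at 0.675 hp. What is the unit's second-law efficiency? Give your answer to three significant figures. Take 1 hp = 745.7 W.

0.124

COP_actual = Q̇_H/Ẇ = 0.6750/0.6340 = 1.065.
In absolute terms T_C = 294.55 K and T_H = 333.32 K, so ΔT = 38.77 K.
COP_Carnot = T_H/ΔT = 333.32/38.77 = 8.598.
η_II = COP_actual/COP_Carnot = 1.065/8.598 = 0.1238.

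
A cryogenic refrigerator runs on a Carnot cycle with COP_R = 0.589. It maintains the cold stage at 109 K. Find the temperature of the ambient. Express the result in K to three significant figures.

294 K

COP_R = T_C/(T_H − T_C) gives T_H − T_C = T_C/COP.
With T_C = 109.00 K, T_H = 109.00 × (1 + 1/0.589) = 294.06 K.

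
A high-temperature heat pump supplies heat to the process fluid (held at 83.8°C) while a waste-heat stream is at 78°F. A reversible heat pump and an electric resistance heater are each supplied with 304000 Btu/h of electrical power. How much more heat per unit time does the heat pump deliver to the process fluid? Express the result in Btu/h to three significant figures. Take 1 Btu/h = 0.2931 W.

1560000 Btu/h

In absolute terms T_C = 298.71 K and T_H = 356.95 K, so ΔT = 58.24 K.
COP_Carnot = T_H/ΔT = 356.95/58.24 = 6.128.
The heat pump delivers Q̇_H = COP × Ẇ = 1863000 Btu/h; the resistance heater delivers Ẇ = 304000 Btu/h.
Extra = (COP − 1)·Ẇ = 1559000 Btu/h.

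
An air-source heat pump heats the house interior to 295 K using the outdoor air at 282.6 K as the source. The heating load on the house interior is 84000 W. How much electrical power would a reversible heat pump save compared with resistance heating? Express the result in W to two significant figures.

The reservoir spacing is ΔT = 295 − 282.6 = 12.40 K.
COP_Carnot = T_H/ΔT = 295.00/12.40 = 23.79.
Resistance heating needs Ẇ_res = Q̇_H = 84000 W; the reversible heat pump needs only Ẇ_hp = Q̇_H/COP = 3531 W.
Saving = 84000 − 3531 = 80470 W.

80000 W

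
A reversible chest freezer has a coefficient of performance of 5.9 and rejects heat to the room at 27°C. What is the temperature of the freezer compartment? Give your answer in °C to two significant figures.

For a Carnot refrigerator COP_R = T_C/(T_H − T_C), so T_C = COP·T_H/(1 + COP).
With T_H = 300.15 K, T_C = 5.9 × 300.15/6.900 = 256.65 K.
Converting, 256.65 K = -16.50°C.

-17 °C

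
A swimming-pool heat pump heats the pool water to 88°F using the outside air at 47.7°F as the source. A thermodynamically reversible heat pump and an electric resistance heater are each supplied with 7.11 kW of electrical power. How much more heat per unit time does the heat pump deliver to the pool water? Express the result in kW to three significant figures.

89.5 kW

In absolute terms T_C = 281.87 K and T_H = 304.26 K, so ΔT = 22.39 K.
COP_Carnot = T_H/ΔT = 304.26/22.39 = 13.59.
The heat pump delivers Q̇_H = COP × Ẇ = 96.62 kW; the resistance heater delivers Ẇ = 7.110 kW.
Extra = (COP − 1)·Ẇ = 89.51 kW.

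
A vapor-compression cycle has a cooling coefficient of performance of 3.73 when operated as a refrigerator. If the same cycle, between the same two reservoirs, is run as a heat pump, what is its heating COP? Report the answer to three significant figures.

The first law on one cycle gives Q_H = Q_C + W, so Q_H/W = Q_C/W + 1.
COP_HP = COP_R + 1 = 3.73 + 1 = 4.73.

4.73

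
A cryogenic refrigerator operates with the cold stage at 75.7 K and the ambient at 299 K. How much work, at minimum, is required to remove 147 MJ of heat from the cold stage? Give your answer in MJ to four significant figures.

The reservoir spacing is ΔT = 299 − 75.7 = 223.3 K.
The reversible limit is COP_R = T_C/ΔT = 0.3390, so W_min = Q_C/COP = Q_C·ΔT/T_C.
W_min = 147.0 × 223.3/75.70 = 433.6 MJ.

433.6 MJ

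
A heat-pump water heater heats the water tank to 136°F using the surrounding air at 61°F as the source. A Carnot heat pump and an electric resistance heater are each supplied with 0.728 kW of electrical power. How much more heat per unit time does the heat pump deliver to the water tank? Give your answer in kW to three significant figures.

5.05 kW

In absolute terms T_C = 289.26 K and T_H = 330.93 K, so ΔT = 41.67 K.
COP_Carnot = T_H/ΔT = 330.93/41.67 = 7.942.
The heat pump delivers Q̇_H = COP × Ẇ = 5.782 kW; the resistance heater delivers Ẇ = 0.7280 kW.
Extra = (COP − 1)·Ẇ = 5.054 kW.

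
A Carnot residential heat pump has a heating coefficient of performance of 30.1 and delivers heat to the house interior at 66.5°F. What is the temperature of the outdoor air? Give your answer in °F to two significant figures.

49 °F

COP_HP = T_H/(T_H − T_C) gives T_H − T_C = T_H/COP.
With T_H = 292.32 K, T_C = 292.32 × (1 − 1/30.1) = 282.61 K.
Converting, 282.61 K = 49.02°F.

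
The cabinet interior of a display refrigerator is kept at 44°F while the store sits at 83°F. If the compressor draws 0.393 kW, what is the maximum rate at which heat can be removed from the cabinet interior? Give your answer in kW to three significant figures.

5.08 kW

In absolute terms T_C = 279.82 K and T_H = 301.48 K, so ΔT = 21.67 K.
COP_Carnot = T_C/ΔT = 279.82/21.67 = 12.91.
Q̇_max = COP_Carnot × Ẇ = 12.91 × 0.3930 kW = 5.075 kW.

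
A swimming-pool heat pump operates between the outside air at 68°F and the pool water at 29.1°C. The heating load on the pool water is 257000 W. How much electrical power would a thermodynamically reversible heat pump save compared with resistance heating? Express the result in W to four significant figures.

249300 W

In absolute terms T_C = 293.15 K and T_H = 302.25 K, so ΔT = 9.100 K.
COP_Carnot = T_H/ΔT = 302.25/9.100 = 33.21.
Resistance heating needs Ẇ_res = Q̇_H = 257000 W; the reversible heat pump needs only Ẇ_hp = Q̇_H/COP = 7738 W.
Saving = 257000 − 7738 = 249300 W.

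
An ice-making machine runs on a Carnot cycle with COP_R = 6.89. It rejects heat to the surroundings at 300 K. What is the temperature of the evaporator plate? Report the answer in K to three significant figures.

262 K

For a Carnot refrigerator COP_R = T_C/(T_H − T_C), so T_C = COP·T_H/(1 + COP).
With T_H = 300.00 K, T_C = 6.89 × 300.00/7.890 = 261.98 K.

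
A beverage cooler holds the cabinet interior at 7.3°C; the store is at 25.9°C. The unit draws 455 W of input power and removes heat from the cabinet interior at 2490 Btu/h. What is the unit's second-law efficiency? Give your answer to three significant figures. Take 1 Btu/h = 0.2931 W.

Converting, Q̇_C = 2490 Btu/h = 729.8 W, so COP_actual = Q̇_C/Ẇ = 729.8/455.0 = 1.604.
In absolute terms T_C = 280.45 K and T_H = 299.05 K, so ΔT = 18.60 K.
COP_Carnot = T_C/ΔT = 280.45/18.60 = 15.08.
η_II = COP_actual/COP_Carnot = 1.604/15.08 = 0.1064.

0.106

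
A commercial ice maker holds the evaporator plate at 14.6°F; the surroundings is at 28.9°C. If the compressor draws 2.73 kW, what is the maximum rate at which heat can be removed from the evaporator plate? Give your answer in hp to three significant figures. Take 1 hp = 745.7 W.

25.0 hp

In absolute terms T_C = 263.48 K and T_H = 302.05 K, so ΔT = 38.57 K.
COP_Carnot = T_C/ΔT = 263.48/38.57 = 6.832.
Q̇_max = COP_Carnot × Ẇ = 6.832 × 2.730 kW = 18.65 kW = 25.01 hp.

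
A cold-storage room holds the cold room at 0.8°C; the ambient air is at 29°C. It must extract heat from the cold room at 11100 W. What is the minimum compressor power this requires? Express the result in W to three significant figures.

1140 W

In absolute terms T_C = 273.95 K and T_H = 302.15 K, so ΔT = 28.20 K.
COP_Carnot = T_C/ΔT = 273.95/28.20 = 9.715.
Ẇ_min = Q̇/COP_Carnot = 11100/9.715 = 1143 W.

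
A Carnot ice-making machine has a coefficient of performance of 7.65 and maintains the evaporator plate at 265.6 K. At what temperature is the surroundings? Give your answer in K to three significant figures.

300 K

COP_R = T_C/(T_H − T_C) gives T_H − T_C = T_C/COP.
With T_C = 265.60 K, T_H = 265.60 × (1 + 1/7.65) = 300.32 K.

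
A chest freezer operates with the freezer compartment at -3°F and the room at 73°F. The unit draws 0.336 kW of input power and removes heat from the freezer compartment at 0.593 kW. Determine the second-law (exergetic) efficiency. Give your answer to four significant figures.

0.2937

COP_actual = Q̇_C/Ẇ = 0.5930/0.3360 = 1.765.
In absolute terms T_C = 253.71 K and T_H = 295.93 K, so ΔT = 42.22 K.
COP_Carnot = T_C/ΔT = 253.71/42.22 = 6.009.
η_II = COP_actual/COP_Carnot = 1.765/6.009 = 0.2937.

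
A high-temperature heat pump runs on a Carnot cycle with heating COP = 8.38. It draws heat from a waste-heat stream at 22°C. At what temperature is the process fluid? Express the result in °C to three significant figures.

COP_HP = T_H/(T_H − T_C) rearranges to T_H = COP·T_C/(COP − 1).
With T_C = 295.15 K, T_H = 8.38 × 295.15/7.380 = 335.14 K.
Converting, 335.14 K = 61.99°C.

62.0 °C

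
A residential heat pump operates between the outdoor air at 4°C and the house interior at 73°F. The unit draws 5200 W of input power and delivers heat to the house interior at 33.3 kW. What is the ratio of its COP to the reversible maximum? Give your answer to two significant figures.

0.41

Converting, Q̇_H = 33.30 kW = 33300 W, so COP_actual = Q̇_H/Ẇ = 33300/5200 = 6.404.
In absolute terms T_C = 277.15 K and T_H = 295.93 K, so ΔT = 18.78 K.
COP_Carnot = T_H/ΔT = 295.93/18.78 = 15.76.
η_II = COP_actual/COP_Carnot = 6.404/15.76 = 0.4063.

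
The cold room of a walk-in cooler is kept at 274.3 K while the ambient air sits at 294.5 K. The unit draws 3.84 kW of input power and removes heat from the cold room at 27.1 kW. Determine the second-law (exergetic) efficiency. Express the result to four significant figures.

COP_actual = Q̇_C/Ẇ = 27.10/3.840 = 7.057.
The reservoir spacing is ΔT = 294.5 − 274.3 = 20.20 K.
COP_Carnot = T_C/ΔT = 274.30/20.20 = 13.58.
η_II = COP_actual/COP_Carnot = 7.057/13.58 = 0.5197.

0.5197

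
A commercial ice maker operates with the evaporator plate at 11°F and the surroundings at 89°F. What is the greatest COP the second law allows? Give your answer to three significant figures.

6.03

In absolute terms T_C = 261.48 K and T_H = 304.82 K, so ΔT = 43.33 K.
For a reversible cycle, COP_Carnot = T_C/ΔT = 261.48/43.33 = 6.034.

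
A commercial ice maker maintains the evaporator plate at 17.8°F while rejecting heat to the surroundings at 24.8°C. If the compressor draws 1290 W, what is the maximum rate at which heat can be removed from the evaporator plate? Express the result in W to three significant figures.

In absolute terms T_C = 265.26 K and T_H = 297.95 K, so ΔT = 32.69 K.
COP_Carnot = T_C/ΔT = 265.26/32.69 = 8.115.
Q̇_max = COP_Carnot × Ẇ = 8.115 × 1290 W = 10470 W.

10500 W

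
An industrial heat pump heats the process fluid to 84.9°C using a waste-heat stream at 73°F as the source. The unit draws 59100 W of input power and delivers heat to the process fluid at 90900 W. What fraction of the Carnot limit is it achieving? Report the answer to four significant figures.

0.2669

COP_actual = Q̇_H/Ẇ = 90900/59100 = 1.538.
In absolute terms T_C = 295.93 K and T_H = 358.05 K, so ΔT = 62.12 K.
COP_Carnot = T_H/ΔT = 358.05/62.12 = 5.764.
η_II = COP_actual/COP_Carnot = 1.538/5.764 = 0.2669.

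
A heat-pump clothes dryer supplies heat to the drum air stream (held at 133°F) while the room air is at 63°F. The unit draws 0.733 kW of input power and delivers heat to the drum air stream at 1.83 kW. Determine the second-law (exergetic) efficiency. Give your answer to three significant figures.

COP_actual = Q̇_H/Ẇ = 1.830/0.7330 = 2.497.
In absolute terms T_C = 290.37 K and T_H = 329.26 K, so ΔT = 38.89 K.
COP_Carnot = T_H/ΔT = 329.26/38.89 = 8.467.
η_II = COP_actual/COP_Carnot = 2.497/8.467 = 0.2949.

0.295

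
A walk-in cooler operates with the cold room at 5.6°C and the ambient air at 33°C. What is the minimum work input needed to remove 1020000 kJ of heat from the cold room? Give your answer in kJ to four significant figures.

In absolute terms T_C = 278.75 K and T_H = 306.15 K, so ΔT = 27.40 K.
The reversible limit is COP_R = T_C/ΔT = 10.17, so W_min = Q_C/COP = Q_C·ΔT/T_C.
W_min = 1020000 × 27.40/278.75 = 100300 kJ.

100300 kJ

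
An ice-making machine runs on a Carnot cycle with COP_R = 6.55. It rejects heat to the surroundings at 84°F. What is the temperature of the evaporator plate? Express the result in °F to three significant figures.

For a Carnot refrigerator COP_R = T_C/(T_H − T_C), so T_C = COP·T_H/(1 + COP).
With T_H = 302.04 K, T_C = 6.55 × 302.04/7.550 = 262.03 K.
Converting, 262.03 K = 11.99°F.

12.0 °F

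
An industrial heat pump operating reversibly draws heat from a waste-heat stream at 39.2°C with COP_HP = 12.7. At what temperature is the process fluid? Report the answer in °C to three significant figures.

65.9 °C

COP_HP = T_H/(T_H − T_C) rearranges to T_H = COP·T_C/(COP − 1).
With T_C = 312.35 K, T_H = 12.7 × 312.35/11.70 = 339.05 K.
Converting, 339.05 K = 65.90°C.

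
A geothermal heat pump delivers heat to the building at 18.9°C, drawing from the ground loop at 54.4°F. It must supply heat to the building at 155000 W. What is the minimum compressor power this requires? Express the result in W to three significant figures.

In absolute terms T_C = 285.59 K and T_H = 292.05 K, so ΔT = 6.456 K.
COP_Carnot = T_H/ΔT = 292.05/6.456 = 45.24.
Ẇ_min = Q̇/COP_Carnot = 155000/45.24 = 3426 W.

3430 W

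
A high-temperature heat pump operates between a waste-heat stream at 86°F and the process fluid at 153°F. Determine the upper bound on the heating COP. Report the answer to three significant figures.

9.14

In absolute terms T_C = 303.15 K and T_H = 340.37 K, so ΔT = 37.22 K.
For a reversible cycle, COP_Carnot = T_H/ΔT = 340.37/37.22 = 9.144.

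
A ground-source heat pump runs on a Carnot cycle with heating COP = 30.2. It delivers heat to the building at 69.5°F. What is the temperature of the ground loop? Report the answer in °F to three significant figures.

52.0 °F

COP_HP = T_H/(T_H − T_C) gives T_H − T_C = T_H/COP.
With T_H = 293.98 K, T_C = 293.98 × (1 − 1/30.2) = 284.25 K.
Converting, 284.25 K = 51.98°F.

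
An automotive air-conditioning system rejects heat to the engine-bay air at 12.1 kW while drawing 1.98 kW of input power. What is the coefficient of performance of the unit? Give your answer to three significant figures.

The first law gives Q̇_H = Q̇_C + Ẇ, so the three rates are Q̇_C = 10.12, Q̇_H = 12.10, Ẇ = 1.980 kW.
COP_R = Q̇_C/Ẇ = 10.12/1.980 = 5.111.

5.11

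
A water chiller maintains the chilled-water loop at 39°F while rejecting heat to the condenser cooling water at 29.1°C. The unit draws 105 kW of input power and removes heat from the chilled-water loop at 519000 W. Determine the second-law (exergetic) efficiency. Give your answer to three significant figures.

Converting, Q̇_C = 519000 W = 519.0 kW, so COP_actual = Q̇_C/Ẇ = 519.0/105.0 = 4.943.
In absolute terms T_C = 277.04 K and T_H = 302.25 K, so ΔT = 25.21 K.
COP_Carnot = T_C/ΔT = 277.04/25.21 = 10.99.
η_II = COP_actual/COP_Carnot = 4.943/10.99 = 0.4498.

0.450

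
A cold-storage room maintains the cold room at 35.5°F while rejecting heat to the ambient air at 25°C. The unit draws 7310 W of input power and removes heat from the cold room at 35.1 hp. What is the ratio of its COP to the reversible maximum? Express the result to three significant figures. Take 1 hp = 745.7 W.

Converting, Q̇_C = 35.10 hp = 26170 W, so COP_actual = Q̇_C/Ẇ = 26170/7310 = 3.581.
In absolute terms T_C = 275.09 K and T_H = 298.15 K, so ΔT = 23.06 K.
COP_Carnot = T_C/ΔT = 275.09/23.06 = 11.93.
η_II = COP_actual/COP_Carnot = 3.581/11.93 = 0.3001.

0.300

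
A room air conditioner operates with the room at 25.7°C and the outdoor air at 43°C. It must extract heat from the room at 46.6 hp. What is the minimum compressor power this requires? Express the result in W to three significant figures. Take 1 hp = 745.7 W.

In absolute terms T_C = 298.85 K and T_H = 316.15 K, so ΔT = 17.30 K.
COP_Carnot = T_C/ΔT = 298.85/17.30 = 17.27.
Ẇ_min = Q̇/COP_Carnot = 46.60/17.27 = 2.698 hp = 2012 W.

2010 W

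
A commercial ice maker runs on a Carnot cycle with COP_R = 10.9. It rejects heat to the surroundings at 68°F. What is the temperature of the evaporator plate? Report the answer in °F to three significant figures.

For a Carnot refrigerator COP_R = T_C/(T_H − T_C), so T_C = COP·T_H/(1 + COP).
With T_H = 293.15 K, T_C = 10.9 × 293.15/11.90 = 268.52 K.
Converting, 268.52 K = 23.66°F.

23.7 °F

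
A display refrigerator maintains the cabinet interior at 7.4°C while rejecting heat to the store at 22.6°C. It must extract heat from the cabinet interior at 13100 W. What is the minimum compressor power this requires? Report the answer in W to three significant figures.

710 W

In absolute terms T_C = 280.55 K and T_H = 295.75 K, so ΔT = 15.20 K.
COP_Carnot = T_C/ΔT = 280.55/15.20 = 18.46.
Ẇ_min = Q̇/COP_Carnot = 13100/18.46 = 709.7 W.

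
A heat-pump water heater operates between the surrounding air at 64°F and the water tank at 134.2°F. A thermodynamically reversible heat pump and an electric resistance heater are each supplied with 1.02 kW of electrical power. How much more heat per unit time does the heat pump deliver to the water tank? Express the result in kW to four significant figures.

7.609 kW

In absolute terms T_C = 290.93 K and T_H = 329.93 K, so ΔT = 39.00 K.
COP_Carnot = T_H/ΔT = 329.93/39.00 = 8.460.
The heat pump delivers Q̇_H = COP × Ẇ = 8.629 kW; the resistance heater delivers Ẇ = 1.020 kW.
Extra = (COP − 1)·Ẇ = 7.609 kW.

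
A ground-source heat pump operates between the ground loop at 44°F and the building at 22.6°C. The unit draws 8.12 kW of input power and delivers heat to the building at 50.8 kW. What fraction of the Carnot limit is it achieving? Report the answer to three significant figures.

COP_actual = Q̇_H/Ẇ = 50.80/8.120 = 6.256.
In absolute terms T_C = 279.82 K and T_H = 295.75 K, so ΔT = 15.93 K.
COP_Carnot = T_H/ΔT = 295.75/15.93 = 18.56.
η_II = COP_actual/COP_Carnot = 6.256/18.56 = 0.3370.

0.337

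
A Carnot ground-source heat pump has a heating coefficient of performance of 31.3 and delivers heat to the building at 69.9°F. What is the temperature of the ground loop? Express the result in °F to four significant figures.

COP_HP = T_H/(T_H − T_C) gives T_H − T_C = T_H/COP.
With T_H = 294.21 K, T_C = 294.21 × (1 − 1/31.3) = 284.81 K.
Converting, 284.81 K = 52.98°F.

52.98 °F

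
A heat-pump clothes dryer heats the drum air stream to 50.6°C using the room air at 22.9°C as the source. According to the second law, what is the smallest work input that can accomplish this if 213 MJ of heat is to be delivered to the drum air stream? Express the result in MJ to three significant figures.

18.2 MJ

In absolute terms T_C = 296.05 K and T_H = 323.75 K, so ΔT = 27.70 K.
The reversible limit is COP_HP = T_H/ΔT = 11.69, so W_min = Q_H/COP = Q_H·ΔT/T_H.
W_min = 213.0 × 27.70/323.75 = 18.22 MJ.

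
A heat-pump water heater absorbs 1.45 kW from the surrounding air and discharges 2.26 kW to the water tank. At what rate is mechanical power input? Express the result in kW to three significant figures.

For a cyclic device the first law requires Q̇_H = Q̇_C + Ẇ.
Ẇ = Q̇_H − Q̇_C = 0.8100 kW.

0.810 kW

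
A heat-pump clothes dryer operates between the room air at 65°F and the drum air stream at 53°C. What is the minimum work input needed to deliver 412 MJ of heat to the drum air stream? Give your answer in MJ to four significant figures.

43.79 MJ

In absolute terms T_C = 291.48 K and T_H = 326.15 K, so ΔT = 34.67 K.
The reversible limit is COP_HP = T_H/ΔT = 9.408, so W_min = Q_H/COP = Q_H·ΔT/T_H.
W_min = 412.0 × 34.67/326.15 = 43.79 MJ.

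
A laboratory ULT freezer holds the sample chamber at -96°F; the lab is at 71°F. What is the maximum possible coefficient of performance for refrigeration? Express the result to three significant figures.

In absolute terms T_C = 202.04 K and T_H = 294.82 K, so ΔT = 92.78 K.
For a reversible cycle, COP_Carnot = T_C/ΔT = 202.04/92.78 = 2.178.

2.18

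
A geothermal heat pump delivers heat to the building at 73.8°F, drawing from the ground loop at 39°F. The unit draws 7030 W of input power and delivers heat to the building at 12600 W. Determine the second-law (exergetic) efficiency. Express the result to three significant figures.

0.117

COP_actual = Q̇_H/Ẇ = 12600/7030 = 1.792.
In absolute terms T_C = 277.04 K and T_H = 296.37 K, so ΔT = 19.33 K.
COP_Carnot = T_H/ΔT = 296.37/19.33 = 15.33.
η_II = COP_actual/COP_Carnot = 1.792/15.33 = 0.1169.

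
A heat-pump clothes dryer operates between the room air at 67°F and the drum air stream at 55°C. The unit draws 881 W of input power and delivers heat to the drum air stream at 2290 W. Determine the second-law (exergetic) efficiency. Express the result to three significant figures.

COP_actual = Q̇_H/Ẇ = 2290/881.0 = 2.599.
In absolute terms T_C = 292.59 K and T_H = 328.15 K, so ΔT = 35.56 K.
COP_Carnot = T_H/ΔT = 328.15/35.56 = 9.229.
η_II = COP_actual/COP_Carnot = 2.599/9.229 = 0.2816.

0.282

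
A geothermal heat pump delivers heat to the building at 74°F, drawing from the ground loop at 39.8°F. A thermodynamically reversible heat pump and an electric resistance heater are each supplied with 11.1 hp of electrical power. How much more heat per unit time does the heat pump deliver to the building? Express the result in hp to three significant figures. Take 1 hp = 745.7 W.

In absolute terms T_C = 277.48 K and T_H = 296.48 K, so ΔT = 19.00 K.
COP_Carnot = T_H/ΔT = 296.48/19.00 = 15.60.
The heat pump delivers Q̇_H = COP × Ẇ = 173.2 hp; the resistance heater delivers Ẇ = 11.10 hp.
Extra = (COP − 1)·Ẇ = 162.1 hp.

162 hp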